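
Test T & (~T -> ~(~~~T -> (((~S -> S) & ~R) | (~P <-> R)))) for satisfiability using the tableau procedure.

Initial set: {(T & (~T -> ~(~~~T -> (((~S -> S) & ~R) | (~P <-> R)))))}.
(T & (~T -> ~(~~~T -> (((~S -> S) & ~R) | (~P <-> R))))): α-rule — add T, (~T -> ~(~~~T -> (((~S -> S) & ~R) | (~P <-> R)))).
(~T -> ~(~~~T -> (((~S -> S) & ~R) | (~P <-> R)))): β-rule — branch into ~~T  //  ~(~~~T -> (((~S -> S) & ~R) | (~P <-> R))).
  branch 1 (add ~~T):
    ○ open, literals {T=1}.
  branch 2 (add ~(~~~T -> (((~S -> S) & ~R) | (~P <-> R)))):
    ~(~~~T -> (((~S -> S) & ~R) | (~P <-> R))): α-rule — add ~~~T, ~(((~S -> S) & ~R) | (~P <-> R)).
    ~~~T: drop double negation, giving ~T.
    × closes — contains both T and ~T.
1 branch closed, 1 open.
An open branch gives a satisfying assignment: T=1.

Satisfiable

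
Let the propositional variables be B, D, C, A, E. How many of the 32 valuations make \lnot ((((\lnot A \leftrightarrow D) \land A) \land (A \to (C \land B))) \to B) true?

Initial set: {\lnot ((((\lnot A \leftrightarrow D) \land A) \land (A \to (C \land B))) \to B)}.
\lnot ((((\lnot A \leftrightarrow D) \land A) \land (A \to (C \land B))) \to B): α-rule — add (((\lnot A \leftrightarrow D) \land A) \land (A \to (C \land B))), \lnot B.
(((\lnot A \leftrightarrow D) \land A) \land (A \to (C \land B))): α-rule — add ((\lnot A \leftrightarrow D) \land A), (A \to (C \land B)).
((\lnot A \leftrightarrow D) \land A): α-rule — add (\lnot A \leftrightarrow D), A.
(A \to (C \land B)): β-rule — branch into \lnot A  //  (C \land B).
  branch 1 (add \lnot A):
    × closes — contains both A and \lnot A.
  branch 2 (add (C \land B)):
    (C \land B): α-rule — add C, B.
    × closes — contains both B and \lnot B.
All 2 branches close.
No open branches: the formula has 0 satisfying assignments.

0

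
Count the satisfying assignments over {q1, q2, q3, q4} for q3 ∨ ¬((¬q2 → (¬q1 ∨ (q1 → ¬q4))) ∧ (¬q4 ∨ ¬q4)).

Initial set: {(q3 ∨ ¬((¬q2 → (¬q1 ∨ (q1 → ¬q4))) ∧ (¬q4 ∨ ¬q4)))}.
(q3 ∨ ¬((¬q2 → (¬q1 ∨ (q1 → ¬q4))) ∧ (¬q4 ∨ ¬q4))): β-rule — branch into q3  //  ¬((¬q2 → (¬q1 ∨ (q1 → ¬q4))) ∧ (¬q4 ∨ ¬q4)).
  branch 1 (add q3):
    ○ open, literals {q3=1}.
  branch 2 (add ¬((¬q2 → (¬q1 ∨ (q1 → ¬q4))) ∧ (¬q4 ∨ ¬q4))):
    ¬((¬q2 → (¬q1 ∨ (q1 → ¬q4))) ∧ (¬q4 ∨ ¬q4)): β-rule — branch into ¬(¬q2 → (¬q1 ∨ (q1 → ¬q4)))  //  ¬(¬q4 ∨ ¬q4).
      branch 2.1 (add ¬(¬q2 → (¬q1 ∨ (q1 → ¬q4)))):
        ¬(¬q2 → (¬q1 ∨ (q1 → ¬q4))): α-rule — add ¬q2, ¬(¬q1 ∨ (q1 → ¬q4)).
        ¬(¬q1 ∨ (q1 → ¬q4)): α-rule — add ¬¬q1, ¬(q1 → ¬q4).
        ¬(q1 → ¬q4): α-rule — add q1, ¬¬q4.
        ○ open, literals {q1=1, q2=0, q4=1}.
      branch 2.2 (add ¬(¬q4 ∨ ¬q4)):
        ¬(¬q4 ∨ ¬q4): α-rule — add ¬¬q4, ¬¬q4.
        ○ open, literals {q4=1}.
0 branches closed, 3 open.
Each open branch fixes some atoms; the unmentioned ones are free. Counting distinct full assignments: branch {q3=1} (q1, q2, q4) contributes 8 new; branch {q1=1, q2=0, q4=1} (q3) contributes 1 new; branch {q4=1} (q1, q2, q3) contributes 3 new. Total: 12.

12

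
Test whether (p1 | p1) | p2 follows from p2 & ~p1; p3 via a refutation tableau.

Initial set: {T (p2 & ~p1); T p3; F ((p1 | p1) | p2)}.
T (p2 & ~p1): α-rule — add T p2, T ~p1.
F ((p1 | p1) | p2): α-rule — add F (p1 | p1), F p2.
× closes — contains both p2 and ~p2.
All 1 branch closes.
Every branch closed, so the premises entail the conclusion.

Yes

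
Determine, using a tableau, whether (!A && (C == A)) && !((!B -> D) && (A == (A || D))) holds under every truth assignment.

Assume the negation and expand:
Initial set: {!((!A && (C == A)) && !((!B -> D) && (A == (A || D))))}.
!((!A && (C == A)) && !((!B -> D) && (A == (A || D)))): β-rule — branch into !(!A && (C == A))  //  !!((!B -> D) && (A == (A || D))).
  branch 1 (add !(!A && (C == A))):
    !(!A && (C == A)): β-rule — branch into !!A  //  !(C == A).
      branch 1.1 (add !!A):
        ○ open, literals {A=T}.
      branch 1.2 (add !(C == A)):
        !(C == A): β-rule — branch into C, !A  //  !C, A.
          branch 1.2.1 (add C, !A):
            ○ open, literals {A=F, C=T}.
          branch 1.2.2 (add !C, A):
            ○ open, literals {A=T, C=F}.
  branch 2 (add !!((!B -> D) && (A == (A || D)))):
    !!((!B -> D) && (A == (A || D))): α-rule — add (!B -> D), (A == (A || D)).
    (!B -> D): β-rule — branch into !!B  //  D.
      branch 2.1 (add !!B):
        (A == (A || D)): β-rule — branch into A, (A || D)  //  !A, !(A || D).
          branch 2.1.1 (add A, (A || D)):
            (A || D): β-rule — branch into A  //  D.
              branch 2.1.1.1 (add A):
                ○ open, literals {A=T, B=T}.
              branch 2.1.1.2 (add D):
                ○ open, literals {A=T, B=T, D=T}.
          branch 2.1.2 (add !A, !(A || D)):
            !(A || D): α-rule — add !A, !D.
            ○ open, literals {A=F, B=T, D=F}.
      branch 2.2 (add D):
        (A == (A || D)): β-rule — branch into A, (A || D)  //  !A, !(A || D).
          branch 2.2.1 (add A, (A || D)):
            (A || D): β-rule — branch into A  //  D.
              branch 2.2.1.1 (add A):
                ○ open, literals {A=T, D=T}.
              branch 2.2.1.2 (add D):
                ○ open, literals {A=T, D=T}.
          branch 2.2.2 (add !A, !(A || D)):
            !(A || D): α-rule — add !A, !D.
            × closes — contains both D and !D.
1 branch closed, 8 open.
An open branch gives a countermodel: A=T (unmentioned atoms arbitrary); under it the original formula is false.

Not valid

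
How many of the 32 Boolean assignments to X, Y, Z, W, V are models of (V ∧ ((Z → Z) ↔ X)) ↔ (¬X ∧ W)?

Initial set: {T ((V ∧ ((Z → Z) ↔ X)) ↔ (¬X ∧ W))}.
T ((V ∧ ((Z → Z) ↔ X)) ↔ (¬X ∧ W)): β-rule — branch into T (V ∧ ((Z → Z) ↔ X)), T (¬X ∧ W)  //  F (V ∧ ((Z → Z) ↔ X)), F (¬X ∧ W).
  branch 1 (add T (V ∧ ((Z → Z) ↔ X)), T (¬X ∧ W)):
    T (V ∧ ((Z → Z) ↔ X)): α-rule — add T V, T ((Z → Z) ↔ X).
    T (¬X ∧ W): α-rule — add T ¬X, T W.
    T ((Z → Z) ↔ X): β-rule — branch into T (Z → Z), T X  //  F (Z → Z), F X.
      branch 1.1 (add T (Z → Z), T X):
        × closes — contains both X and ¬X.
      branch 1.2 (add F (Z → Z), F X):
        F (Z → Z): α-rule — add T Z, F Z.
        × closes — contains both Z and ¬Z.
  branch 2 (add F (V ∧ ((Z → Z) ↔ X)), F (¬X ∧ W)):
    F (V ∧ ((Z → Z) ↔ X)): β-rule — branch into F V  //  F ((Z → Z) ↔ X).
      branch 2.1 (add F V):
        F (¬X ∧ W): β-rule — branch into F ¬X  //  F W.
          branch 2.1.1 (add F ¬X):
            ○ open, literals {V=0, X=1}.
          branch 2.1.2 (add F W):
            ○ open, literals {V=0, W=0}.
      branch 2.2 (add F ((Z → Z) ↔ X)):
        F (¬X ∧ W): β-rule — branch into F ¬X  //  F W.
          branch 2.2.1 (add F ¬X):
            F ((Z → Z) ↔ X): β-rule — branch into T (Z → Z), F X  //  F (Z → Z), T X.
              branch 2.2.1.1 (add T (Z → Z), F X):
                × closes — contains both X and ¬X.
              branch 2.2.1.2 (add F (Z → Z), T X):
                F (Z → Z): α-rule — add T Z, F Z.
                × closes — contains both Z and ¬Z.
          branch 2.2.2 (add F W):
            F ((Z → Z) ↔ X): β-rule — branch into T (Z → Z), F X  //  F (Z → Z), T X.
              branch 2.2.2.1 (add T (Z → Z), F X):
                T (Z → Z): β-rule — branch into F Z  //  T Z.
                  branch 2.2.2.1.1 (add F Z):
                    ○ open, literals {W=0, X=0, Z=0}.
                  branch 2.2.2.1.2 (add T Z):
                    ○ open, literals {W=0, X=0, Z=1}.
              branch 2.2.2.2 (add F (Z → Z), T X):
                F (Z → Z): α-rule — add T Z, F Z.
                × closes — contains both Z and ¬Z.
5 branches closed, 4 open.
Each open branch fixes some atoms; the unmentioned ones are free. Counting distinct full assignments: branch {V=0, X=1} (Y, Z, W) contributes 8 new; branch {V=0, W=0} (X, Y, Z) contributes 4 new; branch {W=0, X=0, Z=0} (Y, V) contributes 2 new; branch {W=0, X=0, Z=1} (Y, V) contributes 2 new. Total: 16.

16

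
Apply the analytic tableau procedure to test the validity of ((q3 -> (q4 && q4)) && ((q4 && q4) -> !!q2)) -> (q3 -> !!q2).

Assume the negation and expand:
Initial set: {!(((q3 -> (q4 && q4)) && ((q4 && q4) -> !!q2)) -> (q3 -> !!q2))}.
!(((q3 -> (q4 && q4)) && ((q4 && q4) -> !!q2)) -> (q3 -> !!q2)): α-rule — add ((q3 -> (q4 && q4)) && ((q4 && q4) -> !!q2)), !(q3 -> !!q2).
((q3 -> (q4 && q4)) && ((q4 && q4) -> !!q2)): α-rule — add (q3 -> (q4 && q4)), ((q4 && q4) -> !!q2).
!(q3 -> !!q2): α-rule — add q3, !!!q2.
!!!q2: drop double negation, giving !q2.
(q3 -> (q4 && q4)): β-rule — branch into !q3  //  (q4 && q4).
  branch 1 (add !q3):
    × closes — contains both q3 and !q3.
  branch 2 (add (q4 && q4)):
    (q4 && q4): α-rule — add q4, q4.
    ((q4 && q4) -> !!q2): β-rule — branch into !(q4 && q4)  //  !!q2.
      branch 2.1 (add !(q4 && q4)):
        !(q4 && q4): β-rule — branch into !q4  //  !q4.
          branch 2.1.1 (add !q4):
            × closes — contains both q4 and !q4.
          branch 2.1.2 (add !q4):
            × closes — contains both q4 and !q4.
      branch 2.2 (add !!q2):
        !!q2: drop double negation, giving q2.
        × closes — contains both q2 and !q2.
All 4 branches close.
Every branch closed, so the negation is unsatisfiable and the formula is valid.

Valid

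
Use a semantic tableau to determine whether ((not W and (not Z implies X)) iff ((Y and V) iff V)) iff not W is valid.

Not valid

Assume the negation and expand:
Initial set: {not (((not W and (not Z implies X)) iff ((Y and V) iff V)) iff not W)}.
not (((not W and (not Z implies X)) iff ((Y and V) iff V)) iff not W): β-rule — branch into ((not W and (not Z implies X)) iff ((Y and V) iff V)), not not W  //  not ((not W and (not Z implies X)) iff ((Y and V) iff V)), not W.
  branch 1 (add ((not W and (not Z implies X)) iff ((Y and V) iff V)), not not W):
    ((not W and (not Z implies X)) iff ((Y and V) iff V)): β-rule — branch into (not W and (not Z implies X)), ((Y and V) iff V)  //  not (not W and (not Z implies X)), not ((Y and V) iff V).
      branch 1.1 (add (not W and (not Z implies X)), ((Y and V) iff V)):
        (not W and (not Z implies X)): α-rule — add not W, (not Z implies X).
        × closes — contains both W and not W.
      branch 1.2 (add not (not W and (not Z implies X)), not ((Y and V) iff V)):
        not (not W and (not Z implies X)): β-rule — branch into not not W  //  not (not Z implies X).
          branch 1.2.1 (add not not W):
            not ((Y and V) iff V): β-rule — branch into (Y and V), not V  //  not (Y and V), V.
              branch 1.2.1.1 (add (Y and V), not V):
                (Y and V): α-rule — add Y, V.
                × closes — contains both V and not V.
              branch 1.2.1.2 (add not (Y and V), V):
                not (Y and V): β-rule — branch into not Y  //  not V.
                  branch 1.2.1.2.1 (add not Y):
                    ○ open, literals {V=1, W=1, Y=0}.
                  branch 1.2.1.2.2 (add not V):
                    × closes — contains both V and not V.
          branch 1.2.2 (add not (not Z implies X)):
            not (not Z implies X): α-rule — add not Z, not X.
            not ((Y and V) iff V): β-rule — branch into (Y and V), not V  //  not (Y and V), V.
              branch 1.2.2.1 (add (Y and V), not V):
                (Y and V): α-rule — add Y, V.
                × closes — contains both V and not V.
              branch 1.2.2.2 (add not (Y and V), V):
                not (Y and V): β-rule — branch into not Y  //  not V.
                  branch 1.2.2.2.1 (add not Y):
                    ○ open, literals {V=1, W=1, X=0, Y=0, Z=0}.
                  branch 1.2.2.2.2 (add not V):
                    × closes — contains both V and not V.
  branch 2 (add not ((not W and (not Z implies X)) iff ((Y and V) iff V)), not W):
    not ((not W and (not Z implies X)) iff ((Y and V) iff V)): β-rule — branch into (not W and (not Z implies X)), not ((Y and V) iff V)  //  not (not W and (not Z implies X)), ((Y and V) iff V).
      branch 2.1 (add (not W and (not Z implies X)), not ((Y and V) iff V)):
        (not W and (not Z implies X)): α-rule — add not W, (not Z implies X).
        not ((Y and V) iff V): β-rule — branch into (Y and V), not V  //  not (Y and V), V.
          branch 2.1.1 (add (Y and V), not V):
            (Y and V): α-rule — add Y, V.
            × closes — contains both V and not V.
          branch 2.1.2 (add not (Y and V), V):
            (not Z implies X): β-rule — branch into not not Z  //  X.
              branch 2.1.2.1 (add not not Z):
                not (Y and V): β-rule — branch into not Y  //  not V.
                  branch 2.1.2.1.1 (add not Y):
                    ○ open, literals {V=1, W=0, Y=0, Z=1}.
                  branch 2.1.2.1.2 (add not V):
                    × closes — contains both V and not V.
              branch 2.1.2.2 (add X):
                not (Y and V): β-rule — branch into not Y  //  not V.
                  branch 2.1.2.2.1 (add not Y):
                    ○ open, literals {V=1, W=0, X=1, Y=0}.
                  branch 2.1.2.2.2 (add not V):
                    × closes — contains both V and not V.
      branch 2.2 (add not (not W and (not Z implies X)), ((Y and V) iff V)):
        not (not W and (not Z implies X)): β-rule — branch into not not W  //  not (not Z implies X).
          branch 2.2.1 (add not not W):
            × closes — contains both W and not W.
          branch 2.2.2 (add not (not Z implies X)):
            not (not Z implies X): α-rule — add not Z, not X.
            ((Y and V) iff V): β-rule — branch into (Y and V), V  //  not (Y and V), not V.
              branch 2.2.2.1 (add (Y and V), V):
                (Y and V): α-rule — add Y, V.
                ○ open, literals {V=1, W=0, X=0, Y=1, Z=0}.
              branch 2.2.2.2 (add not (Y and V), not V):
                not (Y and V): β-rule — branch into not Y  //  not V.
                  branch 2.2.2.2.1 (add not Y):
                    ○ open, literals {V=0, W=0, X=0, Y=0, Z=0}.
                  branch 2.2.2.2.2 (add not V):
                    ○ open, literals {V=0, W=0, X=0, Z=0}.
9 branches closed, 7 open.
An open branch gives a countermodel: V=1, W=1, Y=0 (unmentioned atoms arbitrary); under it the original formula is false.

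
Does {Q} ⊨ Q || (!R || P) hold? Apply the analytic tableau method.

Yes

Initial set: {T Q; F (Q || (!R || P))}.
F (Q || (!R || P)): α-rule — add F Q, F (!R || P).
× closes — contains both Q and !Q.
All 1 branch closes.
Every branch closed, so the premises entail the conclusion.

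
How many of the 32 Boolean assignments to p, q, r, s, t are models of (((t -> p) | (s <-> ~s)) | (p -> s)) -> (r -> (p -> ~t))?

Initial set: {((((t -> p) | (s <-> ~s)) | (p -> s)) -> (r -> (p -> ~t)))}.
((((t -> p) | (s <-> ~s)) | (p -> s)) -> (r -> (p -> ~t))): β-rule — branch into ~(((t -> p) | (s <-> ~s)) | (p -> s))  //  (r -> (p -> ~t)).
  branch 1 (add ~(((t -> p) | (s <-> ~s)) | (p -> s))):
    ~(((t -> p) | (s <-> ~s)) | (p -> s)): α-rule — add ~((t -> p) | (s <-> ~s)), ~(p -> s).
    ~((t -> p) | (s <-> ~s)): α-rule — add ~(t -> p), ~(s <-> ~s).
    ~(p -> s): α-rule — add p, ~s.
    ~(t -> p): α-rule — add t, ~p.
    × closes — contains both p and ~p.
  branch 2 (add (r -> (p -> ~t))):
    (r -> (p -> ~t)): β-rule — branch into ~r  //  (p -> ~t).
      branch 2.1 (add ~r):
        ○ open, literals {r=0}.
      branch 2.2 (add (p -> ~t)):
        (p -> ~t): β-rule — branch into ~p  //  ~t.
          branch 2.2.1 (add ~p):
            ○ open, literals {p=0}.
          branch 2.2.2 (add ~t):
            ○ open, literals {t=0}.
1 branch closed, 3 open.
Each open branch fixes some atoms; the unmentioned ones are free. Counting distinct full assignments: branch {r=0} (p, q, s, t) contributes 16 new; branch {p=0} (q, r, s, t) contributes 8 new; branch {t=0} (p, q, r, s) contributes 4 new. Total: 28.

28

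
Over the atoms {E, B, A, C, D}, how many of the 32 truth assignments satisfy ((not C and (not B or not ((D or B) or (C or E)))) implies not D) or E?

30

Initial set: {T (((not C and (not B or not ((D or B) or (C or E)))) implies not D) or E)}.
T (((not C and (not B or not ((D or B) or (C or E)))) implies not D) or E): β-rule — branch into T ((not C and (not B or not ((D or B) or (C or E)))) implies not D)  //  T E.
  branch 1 (add T ((not C and (not B or not ((D or B) or (C or E)))) implies not D)):
    T ((not C and (not B or not ((D or B) or (C or E)))) implies not D): β-rule — branch into F (not C and (not B or not ((D or B) or (C or E))))  //  T not D.
      branch 1.1 (add F (not C and (not B or not ((D or B) or (C or E))))):
        F (not C and (not B or not ((D or B) or (C or E)))): β-rule — branch into F not C  //  F (not B or not ((D or B) or (C or E))).
          branch 1.1.1 (add F not C):
            ○ open, literals {C=1}.
          branch 1.1.2 (add F (not B or not ((D or B) or (C or E)))):
            F (not B or not ((D or B) or (C or E))): α-rule — add F not B, F not ((D or B) or (C or E)).
            F not ((D or B) or (C or E)): β-rule — branch into T (D or B)  //  T (C or E).
              branch 1.1.2.1 (add T (D or B)):
                T (D or B): β-rule — branch into T D  //  T B.
                  branch 1.1.2.1.1 (add T D):
                    ○ open, literals {B=1, D=1}.
                  branch 1.1.2.1.2 (add T B):
                    ○ open, literals {B=1}.
              branch 1.1.2.2 (add T (C or E)):
                T (C or E): β-rule — branch into T C  //  T E.
                  branch 1.1.2.2.1 (add T C):
                    ○ open, literals {B=1, C=1}.
                  branch 1.1.2.2.2 (add T E):
                    ○ open, literals {B=1, E=1}.
      branch 1.2 (add T not D):
        ○ open, literals {D=0}.
  branch 2 (add T E):
    ○ open, literals {E=1}.
0 branches closed, 7 open.
Each open branch fixes some atoms; the unmentioned ones are free. Counting distinct full assignments: branch {C=1} (E, B, A, D) contributes 16 new; branch {B=1, D=1} (E, A, C) contributes 4 new; branch {B=1} (E, A, C, D) contributes 4 new; branch {B=1, C=1} (E, A, D) contributes 0 new; branch {B=1, E=1} (A, C, D) contributes 0 new; branch {D=0} (E, B, A, C) contributes 4 new; branch {E=1} (B, A, C, D) contributes 2 new. Total: 30.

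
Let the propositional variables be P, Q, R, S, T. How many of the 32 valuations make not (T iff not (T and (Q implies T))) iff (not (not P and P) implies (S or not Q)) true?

24

Initial set: {(not (T iff not (T and (Q implies T))) iff (not (not P and P) implies (S or not Q)))}.
(not (T iff not (T and (Q implies T))) iff (not (not P and P) implies (S or not Q))): β-rule — branch into not (T iff not (T and (Q implies T))), (not (not P and P) implies (S or not Q))  //  not not (T iff not (T and (Q implies T))), not (not (not P and P) implies (S or not Q)).
  branch 1 (add not (T iff not (T and (Q implies T))), (not (not P and P) implies (S or not Q))):
    not (T iff not (T and (Q implies T))): β-rule — branch into T, not not (T and (Q implies T))  //  not T, not (T and (Q implies T)).
      branch 1.1 (add T, not not (T and (Q implies T))):
        not not (T and (Q implies T)): α-rule — add T, (Q implies T).
        (not (not P and P) implies (S or not Q)): β-rule — branch into not not (not P and P)  //  (S or not Q).
          branch 1.1.1 (add not not (not P and P)):
            not not (not P and P): α-rule — add not P, P.
            × closes — contains both P and not P.
          branch 1.1.2 (add (S or not Q)):
            (Q implies T): β-rule — branch into not Q  //  T.
              branch 1.1.2.1 (add not Q):
                (S or not Q): β-rule — branch into S  //  not Q.
                  branch 1.1.2.1.1 (add S):
                    ○ open, literals {Q=F, S=T, T=T}.
                  branch 1.1.2.1.2 (add not Q):
                    ○ open, literals {Q=F, T=T}.
              branch 1.1.2.2 (add T):
                (S or not Q): β-rule — branch into S  //  not Q.
                  branch 1.1.2.2.1 (add S):
                    ○ open, literals {S=T, T=T}.
                  branch 1.1.2.2.2 (add not Q):
                    ○ open, literals {Q=F, T=T}.
      branch 1.2 (add not T, not (T and (Q implies T))):
        (not (not P and P) implies (S or not Q)): β-rule — branch into not not (not P and P)  //  (S or not Q).
          branch 1.2.1 (add not not (not P and P)):
            not not (not P and P): α-rule — add not P, P.
            × closes — contains both P and not P.
          branch 1.2.2 (add (S or not Q)):
            not (T and (Q implies T)): β-rule — branch into not T  //  not (Q implies T).
              branch 1.2.2.1 (add not T):
                (S or not Q): β-rule — branch into S  //  not Q.
                  branch 1.2.2.1.1 (add S):
                    ○ open, literals {S=T, T=F}.
                  branch 1.2.2.1.2 (add not Q):
                    ○ open, literals {Q=F, T=F}.
              branch 1.2.2.2 (add not (Q implies T)):
                not (Q implies T): α-rule — add Q, not T.
                (S or not Q): β-rule — branch into S  //  not Q.
                  branch 1.2.2.2.1 (add S):
                    ○ open, literals {Q=T, S=T, T=F}.
                  branch 1.2.2.2.2 (add not Q):
                    × closes — contains both Q and not Q.
  branch 2 (add not not (T iff not (T and (Q implies T))), not (not (not P and P) implies (S or not Q))):
    not (not (not P and P) implies (S or not Q)): α-rule — add not (not P and P), not (S or not Q).
    not (S or not Q): α-rule — add not S, not not Q.
    not not (T iff not (T and (Q implies T))): β-rule — branch into T, not (T and (Q implies T))  //  not T, not not (T and (Q implies T)).
      branch 2.1 (add T, not (T and (Q implies T))):
        not (not P and P): β-rule — branch into not not P  //  not P.
          branch 2.1.1 (add not not P):
            not (T and (Q implies T)): β-rule — branch into not T  //  not (Q implies T).
              branch 2.1.1.1 (add not T):
                × closes — contains both T and not T.
              branch 2.1.1.2 (add not (Q implies T)):
                not (Q implies T): α-rule — add Q, not T.
                × closes — contains both T and not T.
          branch 2.1.2 (add not P):
            not (T and (Q implies T)): β-rule — branch into not T  //  not (Q implies T).
              branch 2.1.2.1 (add not T):
                × closes — contains both T and not T.
              branch 2.1.2.2 (add not (Q implies T)):
                not (Q implies T): α-rule — add Q, not T.
                × closes — contains both T and not T.
      branch 2.2 (add not T, not not (T and (Q implies T))):
        not not (T and (Q implies T)): α-rule — add T, (Q implies T).
        × closes — contains both T and not T.
8 branches closed, 7 open.
Each open branch fixes some atoms; the unmentioned ones are free. Counting distinct full assignments: branch {Q=F, S=T, T=T} (P, R) contributes 4 new; branch {Q=F, T=T} (P, R, S) contributes 4 new; branch {S=T, T=T} (P, Q, R) contributes 4 new; branch {Q=F, T=T} (P, R, S) contributes 0 new; branch {S=T, T=F} (P, Q, R) contributes 8 new; branch {Q=F, T=F} (P, R, S) contributes 4 new; branch {Q=T, S=T, T=F} (P, R) contributes 0 new. Total: 24.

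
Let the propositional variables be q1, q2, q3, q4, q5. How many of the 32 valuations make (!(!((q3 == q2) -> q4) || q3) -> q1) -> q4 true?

Initial set: {T ((!(!((q3 == q2) -> q4) || q3) -> q1) -> q4)}.
T ((!(!((q3 == q2) -> q4) || q3) -> q1) -> q4): β-rule — branch into F (!(!((q3 == q2) -> q4) || q3) -> q1)  //  T q4.
  branch 1 (add F (!(!((q3 == q2) -> q4) || q3) -> q1)):
    F (!(!((q3 == q2) -> q4) || q3) -> q1): α-rule — add T !(!((q3 == q2) -> q4) || q3), F q1.
    T !(!((q3 == q2) -> q4) || q3): α-rule — add F !((q3 == q2) -> q4), F q3.
    F !((q3 == q2) -> q4): β-rule — branch into F (q3 == q2)  //  T q4.
      branch 1.1 (add F (q3 == q2)):
        F (q3 == q2): β-rule — branch into T q3, F q2  //  F q3, T q2.
          branch 1.1.1 (add T q3, F q2):
            × closes — contains both q3 and !q3.
          branch 1.1.2 (add F q3, T q2):
            ○ open, literals {q1=false, q2=true, q3=false}.
      branch 1.2 (add T q4):
        ○ open, literals {q1=false, q3=false, q4=true}.
  branch 2 (add T q4):
    ○ open, literals {q4=true}.
1 branch closed, 3 open.
Each open branch fixes some atoms; the unmentioned ones are free. Counting distinct full assignments: branch {q1=false, q2=true, q3=false} (q4, q5) contributes 4 new; branch {q1=false, q3=false, q4=true} (q2, q5) contributes 2 new; branch {q4=true} (q1, q2, q3, q5) contributes 12 new. Total: 18.

18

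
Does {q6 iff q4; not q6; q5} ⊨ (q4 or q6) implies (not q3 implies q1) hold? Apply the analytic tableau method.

Initial set: {(q6 iff q4); not q6; q5; not ((q4 or q6) implies (not q3 implies q1))}.
not ((q4 or q6) implies (not q3 implies q1)): α-rule — add (q4 or q6), not (not q3 implies q1).
not (not q3 implies q1): α-rule — add not q3, not q1.
(q6 iff q4): β-rule — branch into q6, q4  //  not q6, not q4.
  branch 1 (add q6, q4):
    × closes — contains both q6 and not q6.
  branch 2 (add not q6, not q4):
    (q4 or q6): β-rule — branch into q4  //  q6.
      branch 2.1 (add q4):
        × closes — contains both q4 and not q4.
      branch 2.2 (add q6):
        × closes — contains both q6 and not q6.
All 3 branches close.
Every branch closed, so the premises entail the conclusion.

Yes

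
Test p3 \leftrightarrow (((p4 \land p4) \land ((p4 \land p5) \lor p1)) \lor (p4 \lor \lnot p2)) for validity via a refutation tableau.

Assume the negation and expand:
Initial set: {\lnot (p3 \leftrightarrow (((p4 \land p4) \land ((p4 \land p5) \lor p1)) \lor (p4 \lor \lnot p2)))}.
\lnot (p3 \leftrightarrow (((p4 \land p4) \land ((p4 \land p5) \lor p1)) \lor (p4 \lor \lnot p2))): β-rule — branch into p3, \lnot (((p4 \land p4) \land ((p4 \land p5) \lor p1)) \lor (p4 \lor \lnot p2))  //  \lnot p3, (((p4 \land p4) \land ((p4 \land p5) \lor p1)) \lor (p4 \lor \lnot p2)).
  branch 1 (add p3, \lnot (((p4 \land p4) \land ((p4 \land p5) \lor p1)) \lor (p4 \lor \lnot p2))):
    \lnot (((p4 \land p4) \land ((p4 \land p5) \lor p1)) \lor (p4 \lor \lnot p2)): α-rule — add \lnot ((p4 \land p4) \land ((p4 \land p5) \lor p1)), \lnot (p4 \lor \lnot p2).
    \lnot (p4 \lor \lnot p2): α-rule — add \lnot p4, \lnot \lnot p2.
    \lnot ((p4 \land p4) \land ((p4 \land p5) \lor p1)): β-rule — branch into \lnot (p4 \land p4)  //  \lnot ((p4 \land p5) \lor p1).
      branch 1.1 (add \lnot (p4 \land p4)):
        \lnot (p4 \land p4): β-rule — branch into \lnot p4  //  \lnot p4.
          branch 1.1.1 (add \lnot p4):
            ○ open, literals {p2=T, p3=T, p4=F}.
          branch 1.1.2 (add \lnot p4):
            ○ open, literals {p2=T, p3=T, p4=F}.
      branch 1.2 (add \lnot ((p4 \land p5) \lor p1)):
        \lnot ((p4 \land p5) \lor p1): α-rule — add \lnot (p4 \land p5), \lnot p1.
        \lnot (p4 \land p5): β-rule — branch into \lnot p4  //  \lnot p5.
          branch 1.2.1 (add \lnot p4):
            ○ open, literals {p1=F, p2=T, p3=T, p4=F}.
          branch 1.2.2 (add \lnot p5):
            ○ open, literals {p1=F, p2=T, p3=T, p4=F, p5=F}.
  branch 2 (add \lnot p3, (((p4 \land p4) \land ((p4 \land p5) \lor p1)) \lor (p4 \lor \lnot p2))):
    (((p4 \land p4) \land ((p4 \land p5) \lor p1)) \lor (p4 \lor \lnot p2)): β-rule — branch into ((p4 \land p4) \land ((p4 \land p5) \lor p1))  //  (p4 \lor \lnot p2).
      branch 2.1 (add ((p4 \land p4) \land ((p4 \land p5) \lor p1))):
        ((p4 \land p4) \land ((p4 \land p5) \lor p1)): α-rule — add (p4 \land p4), ((p4 \land p5) \lor p1).
        (p4 \land p4): α-rule — add p4, p4.
        ((p4 \land p5) \lor p1): β-rule — branch into (p4 \land p5)  //  p1.
          branch 2.1.1 (add (p4 \land p5)):
            (p4 \land p5): α-rule — add p4, p5.
            ○ open, literals {p3=F, p4=T, p5=T}.
          branch 2.1.2 (add p1):
            ○ open, literals {p1=T, p3=F, p4=T}.
      branch 2.2 (add (p4 \lor \lnot p2)):
        (p4 \lor \lnot p2): β-rule — branch into p4  //  \lnot p2.
          branch 2.2.1 (add p4):
            ○ open, literals {p3=F, p4=T}.
          branch 2.2.2 (add \lnot p2):
            ○ open, literals {p2=F, p3=F}.
0 branches closed, 8 open.
An open branch gives a countermodel: p2=T, p3=T, p4=F (unmentioned atoms arbitrary); under it the original formula is false.

Not valid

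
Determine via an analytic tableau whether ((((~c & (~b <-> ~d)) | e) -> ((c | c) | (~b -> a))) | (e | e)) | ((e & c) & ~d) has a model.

Initial set: {(((((~c & (~b <-> ~d)) | e) -> ((c | c) | (~b -> a))) | (e | e)) | ((e & c) & ~d))}.
(((((~c & (~b <-> ~d)) | e) -> ((c | c) | (~b -> a))) | (e | e)) | ((e & c) & ~d)): β-rule — branch into ((((~c & (~b <-> ~d)) | e) -> ((c | c) | (~b -> a))) | (e | e))  //  ((e & c) & ~d).
  branch 1 (add ((((~c & (~b <-> ~d)) | e) -> ((c | c) | (~b -> a))) | (e | e))):
    ((((~c & (~b <-> ~d)) | e) -> ((c | c) | (~b -> a))) | (e | e)): β-rule — branch into (((~c & (~b <-> ~d)) | e) -> ((c | c) | (~b -> a)))  //  (e | e).
      branch 1.1 (add (((~c & (~b <-> ~d)) | e) -> ((c | c) | (~b -> a)))):
        (((~c & (~b <-> ~d)) | e) -> ((c | c) | (~b -> a))): β-rule — branch into ~((~c & (~b <-> ~d)) | e)  //  ((c | c) | (~b -> a)).
          branch 1.1.1 (add ~((~c & (~b <-> ~d)) | e)):
            ~((~c & (~b <-> ~d)) | e): α-rule — add ~(~c & (~b <-> ~d)), ~e.
            ~(~c & (~b <-> ~d)): β-rule — branch into ~~c  //  ~(~b <-> ~d).
              branch 1.1.1.1 (add ~~c):
                ○ open, literals {c=true, e=false}.
              branch 1.1.1.2 (add ~(~b <-> ~d)):
                ~(~b <-> ~d): β-rule — branch into ~b, ~~d  //  ~~b, ~d.
                  branch 1.1.1.2.1 (add ~b, ~~d):
                    ○ open, literals {b=false, d=true, e=false}.
                  branch 1.1.1.2.2 (add ~~b, ~d):
                    ○ open, literals {b=true, d=false, e=false}.
          branch 1.1.2 (add ((c | c) | (~b -> a))):
            ((c | c) | (~b -> a)): β-rule — branch into (c | c)  //  (~b -> a).
              branch 1.1.2.1 (add (c | c)):
                (c | c): β-rule — branch into c  //  c.
                  branch 1.1.2.1.1 (add c):
                    ○ open, literals {c=true}.
                  branch 1.1.2.1.2 (add c):
                    ○ open, literals {c=true}.
              branch 1.1.2.2 (add (~b -> a)):
                (~b -> a): β-rule — branch into ~~b  //  a.
                  branch 1.1.2.2.1 (add ~~b):
                    ○ open, literals {b=true}.
                  branch 1.1.2.2.2 (add a):
                    ○ open, literals {a=true}.
      branch 1.2 (add (e | e)):
        (e | e): β-rule — branch into e  //  e.
          branch 1.2.1 (add e):
            ○ open, literals {e=true}.
          branch 1.2.2 (add e):
            ○ open, literals {e=true}.
  branch 2 (add ((e & c) & ~d)):
    ((e & c) & ~d): α-rule — add (e & c), ~d.
    (e & c): α-rule — add e, c.
    ○ open, literals {c=true, d=false, e=true}.
0 branches closed, 10 open.
An open branch gives a satisfying assignment: c=true, e=false.

Satisfiable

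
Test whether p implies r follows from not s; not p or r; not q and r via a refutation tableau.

Yes

Initial set: {not s; (not p or r); (not q and r); not (p implies r)}.
(not q and r): α-rule — add not q, r.
not (p implies r): α-rule — add p, not r.
× closes — contains both r and not r.
All 1 branch closes.
Every branch closed, so the premises entail the conclusion.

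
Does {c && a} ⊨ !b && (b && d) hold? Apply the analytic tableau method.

Initial set: {(c && a); !(!b && (b && d))}.
(c && a): α-rule — add c, a.
!(!b && (b && d)): β-rule — branch into !!b  //  !(b && d).
  branch 1 (add !!b):
    ○ open, literals {a=T, b=T, c=T}.
  branch 2 (add !(b && d)):
    !(b && d): β-rule — branch into !b  //  !d.
      branch 2.1 (add !b):
        ○ open, literals {a=T, b=F, c=T}.
      branch 2.2 (add !d):
        ○ open, literals {a=T, c=T, d=F}.
0 branches closed, 3 open.
An open branch gives a countermodel: a=T, b=T, c=T (unmentioned atoms arbitrary); the premises hold there but the conclusion fails.

No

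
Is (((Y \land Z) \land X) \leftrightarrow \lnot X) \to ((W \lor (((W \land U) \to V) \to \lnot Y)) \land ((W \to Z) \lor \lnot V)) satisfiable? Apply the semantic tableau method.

Satisfiable

Initial set: {((((Y \land Z) \land X) \leftrightarrow \lnot X) \to ((W \lor (((W \land U) \to V) \to \lnot Y)) \land ((W \to Z) \lor \lnot V)))}.
((((Y \land Z) \land X) \leftrightarrow \lnot X) \to ((W \lor (((W \land U) \to V) \to \lnot Y)) \land ((W \to Z) \lor \lnot V))): β-rule — branch into \lnot (((Y \land Z) \land X) \leftrightarrow \lnot X)  //  ((W \lor (((W \land U) \to V) \to \lnot Y)) \land ((W \to Z) \lor \lnot V)).
  branch 1 (add \lnot (((Y \land Z) \land X) \leftrightarrow \lnot X)):
    \lnot (((Y \land Z) \land X) \leftrightarrow \lnot X): β-rule — branch into ((Y \land Z) \land X), \lnot \lnot X  //  \lnot ((Y \land Z) \land X), \lnot X.
      branch 1.1 (add ((Y \land Z) \land X), \lnot \lnot X):
        ((Y \land Z) \land X): α-rule — add (Y \land Z), X.
        (Y \land Z): α-rule — add Y, Z.
        ○ open, literals {X=true, Y=true, Z=true}.
      branch 1.2 (add \lnot ((Y \land Z) \land X), \lnot X):
        \lnot ((Y \land Z) \land X): β-rule — branch into \lnot (Y \land Z)  //  \lnot X.
          branch 1.2.1 (add \lnot (Y \land Z)):
            \lnot (Y \land Z): β-rule — branch into \lnot Y  //  \lnot Z.
              branch 1.2.1.1 (add \lnot Y):
                ○ open, literals {X=false, Y=false}.
              branch 1.2.1.2 (add \lnot Z):
                ○ open, literals {X=false, Z=false}.
          branch 1.2.2 (add \lnot X):
            ○ open, literals {X=false}.
  branch 2 (add ((W \lor (((W \land U) \to V) \to \lnot Y)) \land ((W \to Z) \lor \lnot V))):
    ((W \lor (((W \land U) \to V) \to \lnot Y)) \land ((W \to Z) \lor \lnot V)): α-rule — add (W \lor (((W \land U) \to V) \to \lnot Y)), ((W \to Z) \lor \lnot V).
    (W \lor (((W \land U) \to V) \to \lnot Y)): β-rule — branch into W  //  (((W \land U) \to V) \to \lnot Y).
      branch 2.1 (add W):
        ((W \to Z) \lor \lnot V): β-rule — branch into (W \to Z)  //  \lnot V.
          branch 2.1.1 (add (W \to Z)):
            (W \to Z): β-rule — branch into \lnot W  //  Z.
              branch 2.1.1.1 (add \lnot W):
                × closes — contains both W and \lnot W.
              branch 2.1.1.2 (add Z):
                ○ open, literals {W=true, Z=true}.
          branch 2.1.2 (add \lnot V):
            ○ open, literals {V=false, W=true}.
      branch 2.2 (add (((W \land U) \to V) \to \lnot Y)):
        ((W \to Z) \lor \lnot V): β-rule — branch into (W \to Z)  //  \lnot V.
          branch 2.2.1 (add (W \to Z)):
            (((W \land U) \to V) \to \lnot Y): β-rule — branch into \lnot ((W \land U) \to V)  //  \lnot Y.
              branch 2.2.1.1 (add \lnot ((W \land U) \to V)):
                \lnot ((W \land U) \to V): α-rule — add (W \land U), \lnot V.
                (W \land U): α-rule — add W, U.
                (W \to Z): β-rule — branch into \lnot W  //  Z.
                  branch 2.2.1.1.1 (add \lnot W):
                    × closes — contains both W and \lnot W.
                  branch 2.2.1.1.2 (add Z):
                    ○ open, literals {U=true, V=false, W=true, Z=true}.
              branch 2.2.1.2 (add \lnot Y):
                (W \to Z): β-rule — branch into \lnot W  //  Z.
                  branch 2.2.1.2.1 (add \lnot W):
                    ○ open, literals {W=false, Y=false}.
                  branch 2.2.1.2.2 (add Z):
                    ○ open, literals {Y=false, Z=true}.
          branch 2.2.2 (add \lnot V):
            (((W \land U) \to V) \to \lnot Y): β-rule — branch into \lnot ((W \land U) \to V)  //  \lnot Y.
              branch 2.2.2.1 (add \lnot ((W \land U) \to V)):
                \lnot ((W \land U) \to V): α-rule — add (W \land U), \lnot V.
                (W \land U): α-rule — add W, U.
                ○ open, literals {U=true, V=false, W=true}.
              branch 2.2.2.2 (add \lnot Y):
                ○ open, literals {V=false, Y=false}.
2 branches closed, 11 open.
An open branch gives a satisfying assignment: X=true, Y=true, Z=true.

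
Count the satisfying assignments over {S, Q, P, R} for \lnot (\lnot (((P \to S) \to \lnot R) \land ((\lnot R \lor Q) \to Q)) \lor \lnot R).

Initial set: {\lnot (\lnot (((P \to S) \to \lnot R) \land ((\lnot R \lor Q) \to Q)) \lor \lnot R)}.
\lnot (\lnot (((P \to S) \to \lnot R) \land ((\lnot R \lor Q) \to Q)) \lor \lnot R): α-rule — add \lnot \lnot (((P \to S) \to \lnot R) \land ((\lnot R \lor Q) \to Q)), \lnot \lnot R.
\lnot \lnot (((P \to S) \to \lnot R) \land ((\lnot R \lor Q) \to Q)): α-rule — add ((P \to S) \to \lnot R), ((\lnot R \lor Q) \to Q).
((P \to S) \to \lnot R): β-rule — branch into \lnot (P \to S)  //  \lnot R.
  branch 1 (add \lnot (P \to S)):
    \lnot (P \to S): α-rule — add P, \lnot S.
    ((\lnot R \lor Q) \to Q): β-rule — branch into \lnot (\lnot R \lor Q)  //  Q.
      branch 1.1 (add \lnot (\lnot R \lor Q)):
        \lnot (\lnot R \lor Q): α-rule — add \lnot \lnot R, \lnot Q.
        ○ open, literals {P=true, Q=false, R=true, S=false}.
      branch 1.2 (add Q):
        ○ open, literals {P=true, Q=true, R=true, S=false}.
  branch 2 (add \lnot R):
    × closes — contains both R and \lnot R.
1 branch closed, 2 open.
Each open branch fixes some atoms; the unmentioned ones are free. Counting distinct full assignments: branch {P=true, Q=false, R=true, S=false} (none free) contributes 1 new; branch {P=true, Q=true, R=true, S=false} (none free) contributes 1 new. Total: 2.

2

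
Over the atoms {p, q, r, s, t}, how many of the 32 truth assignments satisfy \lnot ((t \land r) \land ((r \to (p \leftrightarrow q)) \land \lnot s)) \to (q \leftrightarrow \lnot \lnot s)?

Initial set: {T (\lnot ((t \land r) \land ((r \to (p \leftrightarrow q)) \land \lnot s)) \to (q \leftrightarrow \lnot \lnot s))}.
T (\lnot ((t \land r) \land ((r \to (p \leftrightarrow q)) \land \lnot s)) \to (q \leftrightarrow \lnot \lnot s)): β-rule — branch into F \lnot ((t \land r) \land ((r \to (p \leftrightarrow q)) \land \lnot s))  //  T (q \leftrightarrow \lnot \lnot s).
  branch 1 (add F \lnot ((t \land r) \land ((r \to (p \leftrightarrow q)) \land \lnot s))):
    F \lnot ((t \land r) \land ((r \to (p \leftrightarrow q)) \land \lnot s)): α-rule — add T (t \land r), T ((r \to (p \leftrightarrow q)) \land \lnot s).
    T (t \land r): α-rule — add T t, T r.
    T ((r \to (p \leftrightarrow q)) \land \lnot s): α-rule — add T (r \to (p \leftrightarrow q)), T \lnot s.
    T (r \to (p \leftrightarrow q)): β-rule — branch into F r  //  T (p \leftrightarrow q).
      branch 1.1 (add F r):
        × closes — contains both r and \lnot r.
      branch 1.2 (add T (p \leftrightarrow q)):
        T (p \leftrightarrow q): β-rule — branch into T p, T q  //  F p, F q.
          branch 1.2.1 (add T p, T q):
            ○ open, literals {p=1, q=1, r=1, s=0, t=1}.
          branch 1.2.2 (add F p, F q):
            ○ open, literals {p=0, q=0, r=1, s=0, t=1}.
  branch 2 (add T (q \leftrightarrow \lnot \lnot s)):
    T (q \leftrightarrow \lnot \lnot s): β-rule — branch into T q, T \lnot \lnot s  //  F q, F \lnot \lnot s.
      branch 2.1 (add T q, T \lnot \lnot s):
        T \lnot \lnot s: drop double negation, giving T s.
        ○ open, literals {q=1, s=1}.
      branch 2.2 (add F q, F \lnot \lnot s):
        F \lnot \lnot s: drop double negation, giving F s.
        ○ open, literals {q=0, s=0}.
1 branch closed, 4 open.
Each open branch fixes some atoms; the unmentioned ones are free. Counting distinct full assignments: branch {p=1, q=1, r=1, s=0, t=1} (none free) contributes 1 new; branch {p=0, q=0, r=1, s=0, t=1} (none free) contributes 1 new; branch {q=1, s=1} (p, r, t) contributes 8 new; branch {q=0, s=0} (p, r, t) contributes 7 new. Total: 17.

17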